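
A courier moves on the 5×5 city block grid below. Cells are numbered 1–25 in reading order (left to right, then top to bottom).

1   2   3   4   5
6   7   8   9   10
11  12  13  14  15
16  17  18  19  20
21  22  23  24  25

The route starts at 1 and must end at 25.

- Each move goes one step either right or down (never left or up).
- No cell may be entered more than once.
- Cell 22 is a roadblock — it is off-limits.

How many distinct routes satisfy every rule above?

65

A right/down-only route from 1 to 25 makes exactly 4 down-moves and 4 right-moves in some order.
With no other constraints that would be C(8,4) = 70 routes.
Subtract routes through each blocked cell (inclusion–exclusion for overlaps): − through 22: 5 → 65.
That gives 65 routes.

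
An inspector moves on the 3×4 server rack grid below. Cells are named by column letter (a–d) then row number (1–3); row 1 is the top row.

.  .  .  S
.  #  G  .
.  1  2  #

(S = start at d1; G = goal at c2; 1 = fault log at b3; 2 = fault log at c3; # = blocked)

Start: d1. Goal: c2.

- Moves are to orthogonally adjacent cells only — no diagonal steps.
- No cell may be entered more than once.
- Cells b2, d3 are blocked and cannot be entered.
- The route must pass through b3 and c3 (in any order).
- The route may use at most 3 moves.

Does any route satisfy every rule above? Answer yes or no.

Even ignoring the no-revisit rule, getting from d1 to c2, taking the cheapest ordering d1 → b3 → c3 → c2 needs at least 4 + 1 + 1 = 6 moves (Manhattan distance per leg), which exceeds the 3-move limit.

no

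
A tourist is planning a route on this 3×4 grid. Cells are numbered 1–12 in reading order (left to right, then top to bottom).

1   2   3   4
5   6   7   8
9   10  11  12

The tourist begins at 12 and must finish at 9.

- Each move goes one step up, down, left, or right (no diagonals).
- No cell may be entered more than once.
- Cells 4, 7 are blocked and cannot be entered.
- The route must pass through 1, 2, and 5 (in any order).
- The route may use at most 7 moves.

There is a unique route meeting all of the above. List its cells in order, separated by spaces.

12 11 10 6 2 1 5 9

The budget equals the shortest possible length, so every move has to be on a shortest route through the required cells.
Route from 12: left 2 to 10, up 2 to 2, left 1 to 1, down 2 to 9 — 7 moves in all.
Check: all required cells visited; 7 ≤ 7 moves.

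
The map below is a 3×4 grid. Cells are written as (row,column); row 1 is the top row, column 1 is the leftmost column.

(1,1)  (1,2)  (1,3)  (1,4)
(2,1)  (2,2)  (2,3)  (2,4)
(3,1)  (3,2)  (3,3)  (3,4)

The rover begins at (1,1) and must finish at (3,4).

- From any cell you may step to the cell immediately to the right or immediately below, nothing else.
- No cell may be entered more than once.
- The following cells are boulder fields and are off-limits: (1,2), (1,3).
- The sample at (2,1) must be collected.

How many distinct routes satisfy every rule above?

4

A right/down-only route from (1,1) to (3,4) makes exactly 2 down-moves and 3 right-moves in some order.
With no other constraints that would be C(5,2) = 10 routes.
Split at (2,1) and multiply the segment counts (each segment already excludes blocked cells): (1,1)→(2,1): 1; (2,1)→(3,4): 4; product = 4.
That gives 4 routes.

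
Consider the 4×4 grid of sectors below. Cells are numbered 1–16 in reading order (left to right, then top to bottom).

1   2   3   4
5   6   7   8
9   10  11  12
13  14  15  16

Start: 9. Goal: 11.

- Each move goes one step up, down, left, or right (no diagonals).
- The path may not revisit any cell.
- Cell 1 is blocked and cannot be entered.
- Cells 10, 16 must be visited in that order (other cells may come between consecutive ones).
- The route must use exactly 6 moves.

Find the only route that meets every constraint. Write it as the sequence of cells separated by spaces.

The waypoints must appear in the order 10, 16, with no cell reused.
Route from 9: right 1 to 10, down 1 to 14, right 2 to 16, up 1 to 12, left 1 to 11 — 6 moves in all.
Check: order respected (10 at step 1, 16 at step 4); 6 moves as required.

9 10 14 15 16 12 11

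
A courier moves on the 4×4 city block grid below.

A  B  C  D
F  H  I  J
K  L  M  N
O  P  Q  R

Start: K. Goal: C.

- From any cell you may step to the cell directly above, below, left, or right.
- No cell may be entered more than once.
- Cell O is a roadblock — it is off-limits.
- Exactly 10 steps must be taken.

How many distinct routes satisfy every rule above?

22

Need simple routes of exactly 10 moves from K to C (Manhattan distance 4, so 3 moves are spent on a detour and 3 undoing it).
Branch systematically from the start, pruning whenever the remaining move budget drops below the Manhattan distance to C or differs from it in parity. Grouping the completions by first move — via F: 14; via L: 8 — and summing: 14 + 8 = 22.
That gives 22 routes.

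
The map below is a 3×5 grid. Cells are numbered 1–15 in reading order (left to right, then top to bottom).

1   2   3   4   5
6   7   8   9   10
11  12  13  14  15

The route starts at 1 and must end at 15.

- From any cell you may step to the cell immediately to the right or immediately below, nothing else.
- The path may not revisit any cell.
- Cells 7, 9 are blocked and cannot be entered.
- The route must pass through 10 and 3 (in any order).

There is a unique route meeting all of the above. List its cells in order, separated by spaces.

Moves only go right or down, so the column and row indices never decrease.
Route from 1: right 4 to 5, down 2 to 15 — 6 moves in all.
Check: all required cells visited.

1 2 3 4 5 10 15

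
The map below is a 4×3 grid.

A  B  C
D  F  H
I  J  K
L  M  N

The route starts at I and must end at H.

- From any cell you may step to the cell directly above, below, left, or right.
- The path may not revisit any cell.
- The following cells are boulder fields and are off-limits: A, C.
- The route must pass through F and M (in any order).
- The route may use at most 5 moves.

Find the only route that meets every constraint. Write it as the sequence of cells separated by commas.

I, L, M, J, F, H

The 5-move cap with required stops at F, M leaves no slack for detours.
Route from I: down 1 to L, right 1 to M, up 2 to F, right 1 to H — 5 moves in all.
Check: all required cells visited; 5 ≤ 5 moves.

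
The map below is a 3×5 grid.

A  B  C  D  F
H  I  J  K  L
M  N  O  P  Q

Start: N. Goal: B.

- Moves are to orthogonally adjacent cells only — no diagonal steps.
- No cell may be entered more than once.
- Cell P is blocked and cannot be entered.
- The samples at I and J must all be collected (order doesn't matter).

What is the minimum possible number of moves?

4

Any route passes through I and J in some order between N and B. Summing Manhattan distances along each leg and taking the cheapest ordering (N → J → I → B) gives a lower bound of 2 + 1 + 1 = 4 moves.
A route of 4 moves achieves this: N → I → J → C → B.
Since 4 matches the lower bound, it is optimal.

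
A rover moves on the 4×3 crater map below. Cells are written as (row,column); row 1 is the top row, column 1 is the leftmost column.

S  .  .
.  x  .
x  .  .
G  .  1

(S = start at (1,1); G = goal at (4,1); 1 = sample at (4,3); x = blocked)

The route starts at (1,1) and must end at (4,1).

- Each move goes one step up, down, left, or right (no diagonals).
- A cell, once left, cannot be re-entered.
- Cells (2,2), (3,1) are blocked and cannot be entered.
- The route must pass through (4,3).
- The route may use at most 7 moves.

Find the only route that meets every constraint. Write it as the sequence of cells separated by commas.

The budget equals the shortest possible length, so every move has to be on a shortest route through the required cells.
Route from (1,1): right 2 to (1,3), down 3 to (4,3), left 2 to (4,1) — 7 moves in all.
Check: all required cells visited; 7 ≤ 7 moves.

(1,1), (1,2), (1,3), (2,3), (3,3), (4,3), (4,2), (4,1)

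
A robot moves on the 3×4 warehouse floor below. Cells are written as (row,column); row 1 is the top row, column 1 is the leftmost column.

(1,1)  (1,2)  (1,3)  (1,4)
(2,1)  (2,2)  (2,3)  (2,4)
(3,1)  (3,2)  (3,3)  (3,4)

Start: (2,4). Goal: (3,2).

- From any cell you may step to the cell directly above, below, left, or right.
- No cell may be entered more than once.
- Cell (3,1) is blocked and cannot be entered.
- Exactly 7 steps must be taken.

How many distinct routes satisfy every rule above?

4

Need simple routes of exactly 7 moves from (2,4) to (3,2) (Manhattan distance 3, so 2 moves are spent on a detour and 2 undoing it).
Enumerating: (2,4) (1,4) (1,3) (1,2) (2,2) (2,3) (3,3) (3,2) | (2,4) (1,4) (1,3) (1,2) (1,1) (2,1) (2,2) (3,2) | (2,4) (3,4) (3,3) (2,3) (1,3) (1,2) (2,2) (3,2) | (2,4) (2,3) (1,3) (1,2) (1,1) (2,1) (2,2) (3,2).
That gives 4 routes.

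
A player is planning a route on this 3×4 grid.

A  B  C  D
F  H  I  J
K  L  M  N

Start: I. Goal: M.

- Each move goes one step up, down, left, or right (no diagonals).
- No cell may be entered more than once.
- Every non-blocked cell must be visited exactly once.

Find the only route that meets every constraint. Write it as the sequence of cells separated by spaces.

I H L K F A B C D J N M

Need to visit all 12 open cells exactly once, starting at I and ending at M.
Route from I: left 1 to H, down 1 to L, left 1 to K, up 2 to A, right 3 to D, down 2 to N, left 1 to M — 11 moves in all.
Check: all 12 open cells covered.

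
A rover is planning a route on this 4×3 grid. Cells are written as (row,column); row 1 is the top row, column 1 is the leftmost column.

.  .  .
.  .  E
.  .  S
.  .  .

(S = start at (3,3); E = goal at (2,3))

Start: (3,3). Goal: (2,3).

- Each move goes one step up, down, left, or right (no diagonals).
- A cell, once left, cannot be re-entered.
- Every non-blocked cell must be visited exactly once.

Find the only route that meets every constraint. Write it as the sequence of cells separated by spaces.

(3,3) (4,3) (4,2) (4,1) (3,1) (3,2) (2,2) (2,1) (1,1) (1,2) (1,3) (2,3)

Need to visit all 12 open cells exactly once, starting at (3,3) and ending at (2,3).
Route from (3,3): down to (4,3), 2× left (reaching (4,1)), up to (3,1), right to (3,2), up to (2,2), left to (2,1), up to (1,1), 2× right (reaching (1,3)), down to (2,3) — 11 moves in all.
Check: all 12 open cells covered.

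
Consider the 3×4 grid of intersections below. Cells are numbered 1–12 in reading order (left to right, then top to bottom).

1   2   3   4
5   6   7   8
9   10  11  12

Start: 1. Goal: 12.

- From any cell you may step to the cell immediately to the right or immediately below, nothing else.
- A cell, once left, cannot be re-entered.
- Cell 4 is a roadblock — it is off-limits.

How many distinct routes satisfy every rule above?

A right/down-only route from 1 to 12 makes exactly 2 down-moves and 3 right-moves in some order.
With no other constraints that would be C(5,2) = 10 routes.
Subtract routes through each blocked cell (inclusion–exclusion for overlaps): − through 4: 1 → 9.
That gives 9 routes.

9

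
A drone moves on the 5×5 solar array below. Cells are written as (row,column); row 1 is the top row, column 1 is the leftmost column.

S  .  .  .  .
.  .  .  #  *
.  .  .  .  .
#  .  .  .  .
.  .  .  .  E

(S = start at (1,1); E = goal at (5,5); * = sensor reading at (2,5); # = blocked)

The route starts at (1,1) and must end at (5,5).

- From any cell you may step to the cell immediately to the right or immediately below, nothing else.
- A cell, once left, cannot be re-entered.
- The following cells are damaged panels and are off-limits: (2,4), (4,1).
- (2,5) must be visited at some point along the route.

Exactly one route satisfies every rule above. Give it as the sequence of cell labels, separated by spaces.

(1,1) (1,2) (1,3) (1,4) (1,5) (2,5) (3,5) (4,5) (5,5)

Moves only go right or down, so the column and row indices never decrease.
Route from (1,1): right 4 to (1,5), down 4 to (5,5) — 8 moves in all.
Check: all required cells visited.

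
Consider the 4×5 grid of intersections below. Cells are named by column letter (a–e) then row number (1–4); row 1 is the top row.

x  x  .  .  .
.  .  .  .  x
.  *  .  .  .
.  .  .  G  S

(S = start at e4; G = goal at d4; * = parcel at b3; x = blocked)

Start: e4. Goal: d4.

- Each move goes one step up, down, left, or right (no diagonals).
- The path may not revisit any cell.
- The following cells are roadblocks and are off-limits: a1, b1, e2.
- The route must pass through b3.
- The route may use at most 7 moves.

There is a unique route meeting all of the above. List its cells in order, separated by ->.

Any route must reach b3 and still end at d4 within 7 moves, so the order of the required stops is forced.
Route from e4: up to e3, 3× left (reaching b3), down to b4, 2× right (reaching d4) — 7 moves in all.
Check: all required cells visited; 7 ≤ 7 moves.

e4 -> e3 -> d3 -> c3 -> b3 -> b4 -> c4 -> d4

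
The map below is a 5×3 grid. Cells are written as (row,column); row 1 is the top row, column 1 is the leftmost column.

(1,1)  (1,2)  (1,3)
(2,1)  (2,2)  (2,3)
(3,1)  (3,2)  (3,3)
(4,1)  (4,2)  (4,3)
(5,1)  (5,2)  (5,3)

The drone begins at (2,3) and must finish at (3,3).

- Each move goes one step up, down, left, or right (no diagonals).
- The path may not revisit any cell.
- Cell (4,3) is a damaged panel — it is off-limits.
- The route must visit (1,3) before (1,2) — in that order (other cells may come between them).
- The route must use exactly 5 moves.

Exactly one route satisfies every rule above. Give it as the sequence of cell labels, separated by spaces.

The waypoints must appear in the order (1,3), (1,2), with no cell reused.
Route from (2,3): up 1 to (1,3), left 1 to (1,2), down 2 to (3,2), right 1 to (3,3) — 5 moves in all.
Check: order respected ((1,3) at step 1, (1,2) at step 2); 5 moves as required.

(2,3) (1,3) (1,2) (2,2) (3,2) (3,3)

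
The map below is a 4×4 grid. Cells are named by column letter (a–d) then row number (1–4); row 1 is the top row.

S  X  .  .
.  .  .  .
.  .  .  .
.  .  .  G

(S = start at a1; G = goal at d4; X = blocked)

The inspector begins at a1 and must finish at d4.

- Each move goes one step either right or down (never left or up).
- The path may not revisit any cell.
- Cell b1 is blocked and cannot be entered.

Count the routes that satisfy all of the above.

A right/down-only route from a1 to d4 makes exactly 3 down-moves and 3 right-moves in some order.
With no other constraints that would be C(6,3) = 20 routes.
Subtract routes through each blocked cell (inclusion–exclusion for overlaps): − through b1: 10 → 10.
That gives 10 routes.

10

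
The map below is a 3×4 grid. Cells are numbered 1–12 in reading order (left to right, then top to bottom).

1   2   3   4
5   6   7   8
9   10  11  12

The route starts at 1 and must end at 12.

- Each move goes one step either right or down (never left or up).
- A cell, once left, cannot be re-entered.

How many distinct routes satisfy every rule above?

10

A right/down-only route from 1 to 12 makes exactly 2 down-moves and 3 right-moves in some order.
With no other constraints that would be C(5,2) = 10 routes.
That gives 10 routes.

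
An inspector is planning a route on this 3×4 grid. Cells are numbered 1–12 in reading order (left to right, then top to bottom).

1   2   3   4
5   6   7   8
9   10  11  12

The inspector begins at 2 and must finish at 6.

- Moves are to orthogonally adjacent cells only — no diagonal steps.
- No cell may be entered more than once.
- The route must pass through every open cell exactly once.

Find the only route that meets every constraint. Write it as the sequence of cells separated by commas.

Need to visit all 12 open cells exactly once, starting at 2 and ending at 6.
Route from 2: left 1 to 1, down 2 to 9, right 3 to 12, up 2 to 4, left 1 to 3, down 1 to 7, left 1 to 6 — 11 moves in all.
Check: all 12 open cells covered.

2, 1, 5, 9, 10, 11, 12, 8, 4, 3, 7, 6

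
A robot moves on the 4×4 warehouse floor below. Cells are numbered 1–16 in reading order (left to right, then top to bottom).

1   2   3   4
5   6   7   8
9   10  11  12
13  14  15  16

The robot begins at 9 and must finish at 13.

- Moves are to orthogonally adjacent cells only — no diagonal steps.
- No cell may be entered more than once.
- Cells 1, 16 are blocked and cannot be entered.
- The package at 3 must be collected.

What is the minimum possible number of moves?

Any route passes through 3 somewhere between 9 and 13. Summing Manhattan distances along the two legs (9 → 3 → 13) gives a lower bound of 4 + 5 = 9 moves.
A route of 9 moves achieves this: 9 → 5 → 6 → 2 → 3 → 7 → 11 → 15 → 14 → 13.
Since 9 matches the lower bound, it is optimal.

9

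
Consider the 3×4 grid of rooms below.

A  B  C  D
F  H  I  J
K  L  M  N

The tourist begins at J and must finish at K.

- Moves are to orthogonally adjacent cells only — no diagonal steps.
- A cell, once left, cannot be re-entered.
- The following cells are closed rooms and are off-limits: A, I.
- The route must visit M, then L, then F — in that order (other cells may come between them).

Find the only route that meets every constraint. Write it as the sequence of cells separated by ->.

The waypoints must appear in the order M, L, F, with no cell reused.
Route from J: down to N, 2× left (reaching L), up to H, left to F, down to K — 6 moves in all.
Check: order respected (M at step 2, L at step 3, F at step 5).

J -> N -> M -> L -> H -> F -> K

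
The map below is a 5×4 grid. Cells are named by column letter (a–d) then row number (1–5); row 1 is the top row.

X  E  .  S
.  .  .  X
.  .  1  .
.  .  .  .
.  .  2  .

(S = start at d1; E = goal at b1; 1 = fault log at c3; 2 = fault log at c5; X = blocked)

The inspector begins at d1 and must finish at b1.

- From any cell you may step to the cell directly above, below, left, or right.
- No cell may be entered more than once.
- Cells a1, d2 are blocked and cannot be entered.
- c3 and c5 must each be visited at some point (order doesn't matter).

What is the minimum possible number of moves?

Any route passes through c3 and c5 in some order between d1 and b1. Summing Manhattan distances along each leg and taking the cheapest ordering (d1 → c3 → c5 → b1) gives a lower bound of 3 + 2 + 5 = 10 moves.
A route of 10 moves achieves this: d1 → c1 → c2 → c3 → c4 → c5 → b5 → b4 → b3 → b2 → b1.
Since 10 matches the lower bound, it is optimal.

10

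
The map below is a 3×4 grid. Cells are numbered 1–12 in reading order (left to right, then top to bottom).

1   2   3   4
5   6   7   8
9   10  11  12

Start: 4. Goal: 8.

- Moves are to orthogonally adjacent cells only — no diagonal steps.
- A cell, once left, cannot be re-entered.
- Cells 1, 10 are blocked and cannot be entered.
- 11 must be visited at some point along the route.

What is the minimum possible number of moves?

5

Any route passes through 11 somewhere between 4 and 8. Summing Manhattan distances along the two legs (4 → 11 → 8) gives a lower bound of 3 + 2 = 5 moves.
A route of 5 moves achieves this: 4 → 3 → 7 → 11 → 12 → 8.
Since 5 matches the lower bound, it is optimal.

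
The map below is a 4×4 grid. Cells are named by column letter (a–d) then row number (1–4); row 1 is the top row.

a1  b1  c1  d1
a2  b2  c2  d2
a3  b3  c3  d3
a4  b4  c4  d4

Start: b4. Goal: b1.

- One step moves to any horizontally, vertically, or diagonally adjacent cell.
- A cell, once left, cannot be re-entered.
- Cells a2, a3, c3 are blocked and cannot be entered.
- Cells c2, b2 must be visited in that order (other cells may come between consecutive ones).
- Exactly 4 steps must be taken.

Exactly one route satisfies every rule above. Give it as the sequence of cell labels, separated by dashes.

b4 - b3 - c2 - b2 - b1

The waypoints must appear in the order c2, b2, with no cell reused.
Route from b4: up to b3, up-right to c2, left to b2, up to b1 — 4 moves in all.
Check: order respected (c2 at step 2, b2 at step 3); 4 moves as required.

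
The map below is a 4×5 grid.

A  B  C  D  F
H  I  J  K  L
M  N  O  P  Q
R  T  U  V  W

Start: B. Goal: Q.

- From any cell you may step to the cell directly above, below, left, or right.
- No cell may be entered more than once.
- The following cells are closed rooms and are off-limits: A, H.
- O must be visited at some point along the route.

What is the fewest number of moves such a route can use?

5

Any route passes through O somewhere between B and Q. Summing Manhattan distances along the two legs (B → O → Q) gives a lower bound of 3 + 2 = 5 moves.
A route of 5 moves achieves this: B → I → N → O → P → Q.
Since 5 matches the lower bound, it is optimal.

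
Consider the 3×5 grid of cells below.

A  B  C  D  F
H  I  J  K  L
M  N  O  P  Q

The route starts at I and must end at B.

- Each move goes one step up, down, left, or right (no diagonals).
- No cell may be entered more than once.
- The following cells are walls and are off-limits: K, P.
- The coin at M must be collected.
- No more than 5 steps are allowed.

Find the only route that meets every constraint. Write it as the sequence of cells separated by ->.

I -> N -> M -> H -> A -> B

The budget equals the shortest possible length, so every move has to be on a shortest route through the required cells.
Route from I: down to N, left to M, 2× up (reaching A), right to B — 5 moves in all.
Check: all required cells visited; 5 ≤ 5 moves.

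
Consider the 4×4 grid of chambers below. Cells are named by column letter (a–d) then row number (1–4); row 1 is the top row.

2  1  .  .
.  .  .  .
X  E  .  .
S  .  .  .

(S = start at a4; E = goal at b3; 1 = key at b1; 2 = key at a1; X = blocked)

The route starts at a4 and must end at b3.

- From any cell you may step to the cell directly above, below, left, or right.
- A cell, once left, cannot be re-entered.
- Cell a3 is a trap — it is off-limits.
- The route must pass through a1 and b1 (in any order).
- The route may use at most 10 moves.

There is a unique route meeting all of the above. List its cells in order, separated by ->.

The 10-move cap with required stops at a1, b1 leaves no slack for detours.
Route from a4: right 2 to c4, up 3 to c1, left 2 to a1, down 1 to a2, right 1 to b2, down 1 to b3 — 10 moves in all.
Check: all required cells visited; 10 ≤ 10 moves.

a4 -> b4 -> c4 -> c3 -> c2 -> c1 -> b1 -> a1 -> a2 -> b2 -> b3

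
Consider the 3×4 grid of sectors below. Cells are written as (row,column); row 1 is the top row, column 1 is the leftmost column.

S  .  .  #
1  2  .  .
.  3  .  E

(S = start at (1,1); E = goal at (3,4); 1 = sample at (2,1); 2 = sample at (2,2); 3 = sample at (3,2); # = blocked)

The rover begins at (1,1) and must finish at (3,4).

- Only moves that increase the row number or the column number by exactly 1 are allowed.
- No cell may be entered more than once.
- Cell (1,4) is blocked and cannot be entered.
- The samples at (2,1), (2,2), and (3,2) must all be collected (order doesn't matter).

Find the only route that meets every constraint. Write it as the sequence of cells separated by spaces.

(1,1) (2,1) (2,2) (3,2) (3,3) (3,4)

Moves only go right or down, so the column and row indices never decrease.
Route from (1,1): down to (2,1), right to (2,2), down to (3,2), 2× right (reaching (3,4)) — 5 moves in all.
Check: all required cells visited.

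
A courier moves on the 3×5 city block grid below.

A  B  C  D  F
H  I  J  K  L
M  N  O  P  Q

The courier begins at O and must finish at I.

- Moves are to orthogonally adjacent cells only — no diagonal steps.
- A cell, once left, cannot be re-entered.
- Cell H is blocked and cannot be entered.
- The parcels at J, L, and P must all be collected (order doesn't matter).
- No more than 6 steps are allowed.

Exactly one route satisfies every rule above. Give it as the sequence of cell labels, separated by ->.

The 6-move cap with required stops at J, L, P leaves no slack for detours.
Route from O: right 2 to Q, up 1 to L, left 3 to I — 6 moves in all.
Check: all required cells visited; 6 ≤ 6 moves.

O -> P -> Q -> L -> K -> J -> I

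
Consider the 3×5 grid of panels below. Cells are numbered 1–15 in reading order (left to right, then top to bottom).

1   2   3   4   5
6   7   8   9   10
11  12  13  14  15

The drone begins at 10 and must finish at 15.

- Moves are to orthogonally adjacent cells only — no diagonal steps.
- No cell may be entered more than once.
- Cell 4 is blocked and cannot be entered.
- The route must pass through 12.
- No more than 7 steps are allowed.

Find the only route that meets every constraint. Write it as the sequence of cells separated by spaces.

10 9 8 7 12 13 14 15

Any route must reach 12 and still end at 15 within 7 moves, so the order of the required stops is forced.
Route from 10: left 3 to 7, down 1 to 12, right 3 to 15 — 7 moves in all.
Check: all required cells visited; 7 ≤ 7 moves.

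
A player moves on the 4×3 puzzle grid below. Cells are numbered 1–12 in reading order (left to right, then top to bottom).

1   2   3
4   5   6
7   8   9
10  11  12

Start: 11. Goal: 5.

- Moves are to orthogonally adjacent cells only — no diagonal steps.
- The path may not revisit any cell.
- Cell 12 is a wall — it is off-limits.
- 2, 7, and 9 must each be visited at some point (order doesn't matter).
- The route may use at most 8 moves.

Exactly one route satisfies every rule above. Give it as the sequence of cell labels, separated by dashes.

11 - 10 - 7 - 8 - 9 - 6 - 3 - 2 - 5

The 8-move cap with required stops at 2, 7, 9 leaves no slack for detours.
Route from 11: left 1 to 10, up 1 to 7, right 2 to 9, up 2 to 3, left 1 to 2, down 1 to 5 — 8 moves in all.
Check: all required cells visited; 8 ≤ 8 moves.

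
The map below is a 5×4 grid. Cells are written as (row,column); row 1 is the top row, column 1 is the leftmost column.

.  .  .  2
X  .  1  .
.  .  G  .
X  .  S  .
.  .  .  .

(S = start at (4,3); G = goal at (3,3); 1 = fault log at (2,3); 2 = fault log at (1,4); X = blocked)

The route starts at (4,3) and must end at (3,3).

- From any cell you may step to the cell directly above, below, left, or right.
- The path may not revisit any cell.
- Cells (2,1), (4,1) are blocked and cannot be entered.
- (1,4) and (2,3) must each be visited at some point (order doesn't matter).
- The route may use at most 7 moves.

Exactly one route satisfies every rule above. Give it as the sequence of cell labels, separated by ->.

Any route must reach (1,4) and (2,3) and still end at (3,3) within 7 moves, so the order of the required stops is forced.
Route from (4,3): right 1 to (4,4), up 3 to (1,4), left 1 to (1,3), down 2 to (3,3) — 7 moves in all.
Check: all required cells visited; 7 ≤ 7 moves.

(4,3) -> (4,4) -> (3,4) -> (2,4) -> (1,4) -> (1,3) -> (2,3) -> (3,3)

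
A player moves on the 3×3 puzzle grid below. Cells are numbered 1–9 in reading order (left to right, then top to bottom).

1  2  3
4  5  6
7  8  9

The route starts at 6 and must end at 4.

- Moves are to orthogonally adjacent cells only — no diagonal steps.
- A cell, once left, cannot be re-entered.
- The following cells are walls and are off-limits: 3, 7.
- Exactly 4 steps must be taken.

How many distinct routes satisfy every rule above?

Need simple routes of exactly 4 moves from 6 to 4 (Manhattan distance 2, so 1 moves are spent on a detour and 1 undoing it).
Enumerating: 6 9 8 5 4 | 6 5 2 1 4.
That gives 2 routes.

2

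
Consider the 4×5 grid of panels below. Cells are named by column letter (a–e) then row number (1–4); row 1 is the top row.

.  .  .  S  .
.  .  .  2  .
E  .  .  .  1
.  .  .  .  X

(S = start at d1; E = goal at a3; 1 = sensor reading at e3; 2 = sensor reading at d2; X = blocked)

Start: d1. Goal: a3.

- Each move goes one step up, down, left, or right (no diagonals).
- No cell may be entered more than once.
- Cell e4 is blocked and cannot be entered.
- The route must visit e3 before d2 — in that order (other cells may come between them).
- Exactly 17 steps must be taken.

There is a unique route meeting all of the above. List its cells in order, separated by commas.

The waypoints must appear in the order e3, d2, with no cell reused.
Route from d1: right 1 to e1, down 2 to e3, left 1 to d3, up 1 to d2, left 1 to c2, up 1 to c1, left 2 to a1, down 1 to a2, right 1 to b2, down 1 to b3, right 1 to c3, down 1 to c4, left 2 to a4, up 1 to a3 — 17 moves in all.
Check: order respected (1 at step 3, 2 at step 5); 17 moves as required.

d1, e1, e2, e3, d3, d2, c2, c1, b1, a1, a2, b2, b3, c3, c4, b4, a4, a3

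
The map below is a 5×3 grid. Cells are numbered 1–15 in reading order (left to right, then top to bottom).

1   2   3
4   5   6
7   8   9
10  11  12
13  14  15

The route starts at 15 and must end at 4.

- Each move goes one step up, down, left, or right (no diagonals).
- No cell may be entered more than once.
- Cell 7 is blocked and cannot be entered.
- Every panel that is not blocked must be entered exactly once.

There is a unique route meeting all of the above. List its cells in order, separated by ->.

Need to visit all 14 open cells exactly once, starting at 15 and ending at 4.
Cell 1 has only two open neighbours (4 and 2), so the path must pass straight through it: one of those is the cell it's entered from and the other is where it exits.
Route from 15: 2× left (reaching 13), up to 10, 2× right (reaching 12), up to 9, left to 8, up to 5, right to 6, up to 3, 2× left (reaching 1), down to 4 — 13 moves in all.
Check: all 14 open cells covered.

15 -> 14 -> 13 -> 10 -> 11 -> 12 -> 9 -> 8 -> 5 -> 6 -> 3 -> 2 -> 1 -> 4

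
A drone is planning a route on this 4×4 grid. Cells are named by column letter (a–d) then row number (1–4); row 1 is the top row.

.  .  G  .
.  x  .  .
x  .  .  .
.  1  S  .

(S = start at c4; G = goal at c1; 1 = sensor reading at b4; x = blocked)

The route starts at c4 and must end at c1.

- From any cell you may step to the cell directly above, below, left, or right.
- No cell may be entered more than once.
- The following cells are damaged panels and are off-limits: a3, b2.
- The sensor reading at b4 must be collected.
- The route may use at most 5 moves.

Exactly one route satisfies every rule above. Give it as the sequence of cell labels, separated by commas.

c4, b4, b3, c3, c2, c1

Any route must reach b4 and still end at c1 within 5 moves, so the order of the required stops is forced.
Route from c4: left 1 to b4, up 1 to b3, right 1 to c3, up 2 to c1 — 5 moves in all.
Check: all required cells visited; 5 ≤ 5 moves.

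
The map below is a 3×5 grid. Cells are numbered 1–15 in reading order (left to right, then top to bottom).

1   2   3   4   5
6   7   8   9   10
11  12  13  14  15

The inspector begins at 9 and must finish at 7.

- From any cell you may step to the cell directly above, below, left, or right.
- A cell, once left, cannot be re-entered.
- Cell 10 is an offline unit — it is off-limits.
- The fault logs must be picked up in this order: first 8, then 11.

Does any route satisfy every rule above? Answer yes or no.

One route that works: 9 → 8 → 13 → 12 → 11 → 6 → 7.

yes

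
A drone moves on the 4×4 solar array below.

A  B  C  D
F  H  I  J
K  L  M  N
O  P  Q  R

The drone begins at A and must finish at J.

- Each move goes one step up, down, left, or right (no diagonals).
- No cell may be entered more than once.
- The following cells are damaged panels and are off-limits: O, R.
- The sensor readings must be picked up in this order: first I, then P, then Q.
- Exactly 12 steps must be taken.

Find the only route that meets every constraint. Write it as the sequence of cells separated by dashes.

The waypoints must appear in the order I, P, Q, with no cell reused.
Route from A: 2× right (reaching C), down to I, 2× left (reaching F), down to K, right to L, down to P, right to Q, up to M, right to N, up to J — 12 moves in all.
Check: order respected (I at step 3, P at step 8, Q at step 9); 12 moves as required.

A - B - C - I - H - F - K - L - P - Q - M - N - J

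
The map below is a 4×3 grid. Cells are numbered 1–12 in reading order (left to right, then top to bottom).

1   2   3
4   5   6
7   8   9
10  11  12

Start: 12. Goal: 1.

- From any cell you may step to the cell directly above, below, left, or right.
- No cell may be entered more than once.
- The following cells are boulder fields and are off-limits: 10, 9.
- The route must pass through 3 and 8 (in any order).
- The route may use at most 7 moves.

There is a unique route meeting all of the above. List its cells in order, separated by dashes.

The 7-move cap with required stops at 3, 8 leaves no slack for detours.
Route from 12: left 1 to 11, up 2 to 5, right 1 to 6, up 1 to 3, left 2 to 1 — 7 moves in all.
Check: all required cells visited; 7 ≤ 7 moves.

12 - 11 - 8 - 5 - 6 - 3 - 2 - 1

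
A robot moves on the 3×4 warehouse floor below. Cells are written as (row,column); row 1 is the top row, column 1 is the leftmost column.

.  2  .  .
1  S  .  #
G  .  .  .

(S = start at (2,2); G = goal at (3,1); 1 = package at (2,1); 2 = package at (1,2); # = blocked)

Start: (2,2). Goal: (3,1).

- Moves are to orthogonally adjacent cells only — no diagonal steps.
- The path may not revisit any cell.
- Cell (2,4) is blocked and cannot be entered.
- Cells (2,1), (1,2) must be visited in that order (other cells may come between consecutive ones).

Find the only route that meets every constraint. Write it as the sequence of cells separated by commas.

The waypoints must appear in the order (2,1), (1,2), with no cell reused.
Route from (2,2): left 1 to (2,1), up 1 to (1,1), right 2 to (1,3), down 2 to (3,3), left 2 to (3,1) — 8 moves in all.
Check: order respected (1 at step 1, 2 at step 3).

(2,2), (2,1), (1,1), (1,2), (1,3), (2,3), (3,3), (3,2), (3,1)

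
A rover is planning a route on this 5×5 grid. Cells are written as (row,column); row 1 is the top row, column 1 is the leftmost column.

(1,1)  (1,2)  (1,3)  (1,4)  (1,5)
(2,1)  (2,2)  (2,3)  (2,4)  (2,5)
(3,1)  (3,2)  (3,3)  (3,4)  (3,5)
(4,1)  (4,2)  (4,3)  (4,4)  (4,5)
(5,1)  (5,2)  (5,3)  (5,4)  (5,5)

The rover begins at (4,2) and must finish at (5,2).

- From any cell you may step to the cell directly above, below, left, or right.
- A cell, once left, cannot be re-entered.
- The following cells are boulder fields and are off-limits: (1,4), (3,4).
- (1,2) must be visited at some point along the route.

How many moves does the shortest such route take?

Any route passes through (1,2) somewhere between (4,2) and (5,2). Summing Manhattan distances along the two legs ((4,2) → (1,2) → (5,2)) gives a lower bound of 3 + 4 = 7 moves.
The shortest route satisfying every rule uses 9 moves: (4,2) → (3,2) → (2,2) → (1,2) → (1,1) → (2,1) → (3,1) → (4,1) → (5,1) → (5,2).
The bound of 7 isn't tight here; checking systematically, no route of length 7 through 8 satisfies every constraint, so 9 is the minimum.

9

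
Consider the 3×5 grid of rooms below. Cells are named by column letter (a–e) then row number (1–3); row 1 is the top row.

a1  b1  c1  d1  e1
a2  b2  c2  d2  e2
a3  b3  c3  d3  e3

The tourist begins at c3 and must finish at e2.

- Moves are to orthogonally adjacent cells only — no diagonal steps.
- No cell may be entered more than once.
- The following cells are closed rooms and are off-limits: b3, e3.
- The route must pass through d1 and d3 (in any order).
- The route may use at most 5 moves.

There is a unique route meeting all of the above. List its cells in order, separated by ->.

c3 -> d3 -> d2 -> d1 -> e1 -> e2

The budget equals the shortest possible length, so every move has to be on a shortest route through the required cells.
Route from c3: right 1 to d3, up 2 to d1, right 1 to e1, down 1 to e2 — 5 moves in all.
Check: all required cells visited; 5 ≤ 5 moves.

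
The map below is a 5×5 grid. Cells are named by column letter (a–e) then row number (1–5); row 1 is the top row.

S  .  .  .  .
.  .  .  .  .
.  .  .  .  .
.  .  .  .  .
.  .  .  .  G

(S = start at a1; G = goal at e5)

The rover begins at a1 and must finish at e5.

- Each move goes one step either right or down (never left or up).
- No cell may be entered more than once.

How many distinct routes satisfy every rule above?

70

A right/down-only route from a1 to e5 makes exactly 4 down-moves and 4 right-moves in some order.
With no other constraints that would be C(8,4) = 70 routes.
That gives 70 routes.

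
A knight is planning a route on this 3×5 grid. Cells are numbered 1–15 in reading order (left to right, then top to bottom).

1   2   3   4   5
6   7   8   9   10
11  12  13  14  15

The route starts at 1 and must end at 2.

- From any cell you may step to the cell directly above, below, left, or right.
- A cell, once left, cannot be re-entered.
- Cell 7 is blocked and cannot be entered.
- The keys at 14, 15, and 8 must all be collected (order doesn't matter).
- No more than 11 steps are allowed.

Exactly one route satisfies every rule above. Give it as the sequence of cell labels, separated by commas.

Any route must reach 14, 15, and 8 and still end at 2 within 11 moves, so the order of the required stops is forced.
Route from 1: down 2 to 11, right 4 to 15, up 1 to 10, left 2 to 8, up 1 to 3, left 1 to 2 — 11 moves in all.
Check: all required cells visited; 11 ≤ 11 moves.

1, 6, 11, 12, 13, 14, 15, 10, 9, 8, 3, 2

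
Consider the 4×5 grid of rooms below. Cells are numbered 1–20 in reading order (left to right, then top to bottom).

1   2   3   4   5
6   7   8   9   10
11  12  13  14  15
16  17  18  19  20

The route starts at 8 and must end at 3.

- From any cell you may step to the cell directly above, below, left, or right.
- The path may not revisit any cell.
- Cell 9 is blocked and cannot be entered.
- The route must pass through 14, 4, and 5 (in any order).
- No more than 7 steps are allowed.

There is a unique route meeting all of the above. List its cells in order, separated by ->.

Any route must reach 14, 4, and 5 and still end at 3 within 7 moves, so the order of the required stops is forced.
Route from 8: down 1 to 13, right 2 to 15, up 2 to 5, left 2 to 3 — 7 moves in all.
Check: all required cells visited; 7 ≤ 7 moves.

8 -> 13 -> 14 -> 15 -> 10 -> 5 -> 4 -> 3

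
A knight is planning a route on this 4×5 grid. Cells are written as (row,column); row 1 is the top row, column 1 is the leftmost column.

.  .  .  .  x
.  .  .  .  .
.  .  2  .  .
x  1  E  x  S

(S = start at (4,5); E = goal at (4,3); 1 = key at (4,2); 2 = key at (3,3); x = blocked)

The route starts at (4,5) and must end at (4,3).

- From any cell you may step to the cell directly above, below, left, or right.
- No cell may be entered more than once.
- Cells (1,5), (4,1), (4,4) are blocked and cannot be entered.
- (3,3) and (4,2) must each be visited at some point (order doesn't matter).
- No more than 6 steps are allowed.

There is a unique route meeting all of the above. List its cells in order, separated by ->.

(4,5) -> (3,5) -> (3,4) -> (3,3) -> (3,2) -> (4,2) -> (4,3)

Any route must reach (3,3) and (4,2) and still end at (4,3) within 6 moves, so the order of the required stops is forced.
Route from (4,5): up to (3,5), 3× left (reaching (3,2)), down to (4,2), right to (4,3) — 6 moves in all.
Check: all required cells visited; 6 ≤ 6 moves.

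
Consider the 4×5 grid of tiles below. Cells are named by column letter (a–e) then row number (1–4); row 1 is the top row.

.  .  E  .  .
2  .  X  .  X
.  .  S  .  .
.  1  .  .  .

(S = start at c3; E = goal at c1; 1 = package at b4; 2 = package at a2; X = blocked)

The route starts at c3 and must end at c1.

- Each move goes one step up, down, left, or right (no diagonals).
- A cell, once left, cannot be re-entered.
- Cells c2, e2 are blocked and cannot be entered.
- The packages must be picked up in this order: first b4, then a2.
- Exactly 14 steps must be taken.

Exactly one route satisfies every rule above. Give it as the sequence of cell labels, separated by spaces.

The waypoints must appear in the order b4, a2, with no cell reused.
Route from c3: 2× right (reaching e3), down to e4, 4× left (reaching a4), up to a3, right to b3, up to b2, left to a2, up to a1, 2× right (reaching c1) — 14 moves in all.
Check: order respected (1 at step 6, 2 at step 11); 14 moves as required.

c3 d3 e3 e4 d4 c4 b4 a4 a3 b3 b2 a2 a1 b1 c1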